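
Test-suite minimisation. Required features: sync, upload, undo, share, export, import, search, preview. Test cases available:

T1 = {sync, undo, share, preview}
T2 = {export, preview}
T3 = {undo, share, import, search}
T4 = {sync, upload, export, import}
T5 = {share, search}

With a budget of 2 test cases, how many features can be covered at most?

Choosing T1, T4 covers {sync, upload, undo, share, export, import, preview} — 7 features.
No choice of 2 test cases does better; here search is left uncovered.

7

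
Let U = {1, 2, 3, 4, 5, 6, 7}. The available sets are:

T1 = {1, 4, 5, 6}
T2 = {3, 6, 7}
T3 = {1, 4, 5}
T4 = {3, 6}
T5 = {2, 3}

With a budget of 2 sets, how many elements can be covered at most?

Choosing T1, T2 covers {1, 3, 4, 5, 6, 7} — 6 elements.
No choice of 2 sets does better; here 2 is left uncovered.

6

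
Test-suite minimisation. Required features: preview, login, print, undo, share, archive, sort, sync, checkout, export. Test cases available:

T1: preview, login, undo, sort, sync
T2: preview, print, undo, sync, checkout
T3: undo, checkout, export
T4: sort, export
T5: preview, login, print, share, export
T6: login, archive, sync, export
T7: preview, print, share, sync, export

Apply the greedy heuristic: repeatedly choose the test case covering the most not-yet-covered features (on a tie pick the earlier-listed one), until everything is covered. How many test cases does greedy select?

Pick 1: T1 covers 5 new features (preview, login, undo, sort, sync).
Pick 2: T5 covers 3 new features (print, share, export).
Pick 3: T2 covers 1 new features (checkout).
Pick 4: T6 covers 1 new features (archive).
Greedy uses 4 test cases.

4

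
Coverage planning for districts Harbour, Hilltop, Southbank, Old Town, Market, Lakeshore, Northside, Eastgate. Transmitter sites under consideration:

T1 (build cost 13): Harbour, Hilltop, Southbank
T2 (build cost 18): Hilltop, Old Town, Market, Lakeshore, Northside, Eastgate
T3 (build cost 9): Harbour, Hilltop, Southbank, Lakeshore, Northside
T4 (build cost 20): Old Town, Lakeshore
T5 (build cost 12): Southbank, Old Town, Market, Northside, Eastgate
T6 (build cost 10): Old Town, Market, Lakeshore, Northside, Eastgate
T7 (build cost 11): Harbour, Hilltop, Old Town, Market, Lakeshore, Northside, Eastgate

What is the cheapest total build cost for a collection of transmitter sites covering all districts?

T3, T6 cover every district at build cost 9 + 10 = 19.
Any cover uses at least 2 transmitter sites; among all covering selections none totals below 19.
Greedy by coverage-per-build cost would pick T7, T3 for 20 — worse than the optimum 19.

19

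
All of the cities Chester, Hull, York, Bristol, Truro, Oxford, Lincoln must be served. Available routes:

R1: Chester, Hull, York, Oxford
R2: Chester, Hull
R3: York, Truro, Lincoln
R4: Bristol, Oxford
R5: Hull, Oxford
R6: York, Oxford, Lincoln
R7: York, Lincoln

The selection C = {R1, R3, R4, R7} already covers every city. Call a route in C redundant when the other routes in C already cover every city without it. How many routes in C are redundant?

Drop R1: Chester, Hull uncovered — not redundant.
Drop R3: Truro uncovered — not redundant.
Drop R4: Bristol uncovered — not redundant.
Drop R7: the rest still cover every city — redundant.
1 redundant: R7.

1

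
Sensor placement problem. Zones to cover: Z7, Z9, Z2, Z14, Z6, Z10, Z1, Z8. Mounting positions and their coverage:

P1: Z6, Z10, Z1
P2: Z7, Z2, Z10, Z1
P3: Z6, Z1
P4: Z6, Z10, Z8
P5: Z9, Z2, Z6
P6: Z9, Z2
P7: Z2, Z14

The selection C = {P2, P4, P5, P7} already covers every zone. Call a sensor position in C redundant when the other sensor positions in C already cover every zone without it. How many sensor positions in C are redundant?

0

Drop P2: Z7, Z1 uncovered — not redundant.
Drop P4: Z8 uncovered — not redundant.
Drop P5: Z9 uncovered — not redundant.
Drop P7: Z14 uncovered — not redundant.
None of the sensor positions in C is redundant.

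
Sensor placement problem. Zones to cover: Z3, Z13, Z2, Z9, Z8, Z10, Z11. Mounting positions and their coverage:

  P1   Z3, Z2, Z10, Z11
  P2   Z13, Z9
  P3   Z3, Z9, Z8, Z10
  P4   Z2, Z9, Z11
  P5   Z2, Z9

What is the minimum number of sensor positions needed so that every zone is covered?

3

P1, P2, P3 together cover {Z3, Z13, Z2, Z9, Z8, Z10, Z11} — every zone.
No 2 of the 5 sensor positions cover everything (all 10 pairs fall short), so 3 is minimum.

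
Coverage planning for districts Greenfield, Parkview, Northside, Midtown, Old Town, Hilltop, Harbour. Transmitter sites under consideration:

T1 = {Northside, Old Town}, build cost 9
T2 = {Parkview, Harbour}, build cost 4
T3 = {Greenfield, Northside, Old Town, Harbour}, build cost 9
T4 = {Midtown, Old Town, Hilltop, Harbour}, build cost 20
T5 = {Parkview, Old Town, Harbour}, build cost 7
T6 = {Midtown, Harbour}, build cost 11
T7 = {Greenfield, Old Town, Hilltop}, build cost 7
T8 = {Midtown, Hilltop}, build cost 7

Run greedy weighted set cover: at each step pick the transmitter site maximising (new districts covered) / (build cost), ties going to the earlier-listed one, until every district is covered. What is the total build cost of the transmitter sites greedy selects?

27

Pick 1: T2 adds 2 new (Parkview, Harbour) at build cost 4 (ratio 2/4).
Pick 2: T7 adds 3 new (Greenfield, Old Town, Hilltop) at build cost 7 (ratio 3/7).
Pick 3: T8 adds 1 new (Midtown) at build cost 7 (ratio 1/7).
Pick 4: T1 adds 1 new (Northside) at build cost 9 (ratio 1/9).
Greedy total build cost: 4 + 7 + 7 + 9 = 27. (The true optimum is 20, so greedy overshoots here.)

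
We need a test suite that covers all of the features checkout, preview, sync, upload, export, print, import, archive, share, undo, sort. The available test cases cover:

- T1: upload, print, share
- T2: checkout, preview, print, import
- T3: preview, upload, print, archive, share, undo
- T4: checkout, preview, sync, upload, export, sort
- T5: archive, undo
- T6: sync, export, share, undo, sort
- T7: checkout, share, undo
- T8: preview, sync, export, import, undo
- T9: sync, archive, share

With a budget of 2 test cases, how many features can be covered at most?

10

Choosing T3, T4 covers {checkout, preview, sync, upload, export, print, archive, share, undo, sort} — 10 features.
No choice of 2 test cases does better; here import is left uncovered.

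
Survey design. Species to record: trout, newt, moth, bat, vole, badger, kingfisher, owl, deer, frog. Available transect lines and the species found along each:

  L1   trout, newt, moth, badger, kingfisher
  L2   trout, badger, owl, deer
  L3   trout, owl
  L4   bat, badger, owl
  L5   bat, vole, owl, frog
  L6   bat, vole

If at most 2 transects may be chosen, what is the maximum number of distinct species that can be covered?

9

Choosing L1, L5 covers {trout, newt, moth, bat, vole, badger, kingfisher, owl, frog} — 9 species.
No choice of 2 transects does better; here deer is left uncovered.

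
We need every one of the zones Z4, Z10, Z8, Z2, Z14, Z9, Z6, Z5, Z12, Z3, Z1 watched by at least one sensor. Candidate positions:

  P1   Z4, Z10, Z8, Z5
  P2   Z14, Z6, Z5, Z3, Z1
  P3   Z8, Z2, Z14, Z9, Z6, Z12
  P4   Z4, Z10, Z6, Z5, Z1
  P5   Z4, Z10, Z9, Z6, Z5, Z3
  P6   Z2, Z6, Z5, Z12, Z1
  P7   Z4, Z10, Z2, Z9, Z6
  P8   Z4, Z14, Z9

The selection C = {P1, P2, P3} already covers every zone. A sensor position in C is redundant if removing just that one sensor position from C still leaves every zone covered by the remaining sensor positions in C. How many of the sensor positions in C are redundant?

0

Drop P1: Z4, Z10 uncovered — not redundant.
Drop P2: Z3, Z1 uncovered — not redundant.
Drop P3: Z2, Z9, Z12 uncovered — not redundant.
None of the sensor positions in C is redundant.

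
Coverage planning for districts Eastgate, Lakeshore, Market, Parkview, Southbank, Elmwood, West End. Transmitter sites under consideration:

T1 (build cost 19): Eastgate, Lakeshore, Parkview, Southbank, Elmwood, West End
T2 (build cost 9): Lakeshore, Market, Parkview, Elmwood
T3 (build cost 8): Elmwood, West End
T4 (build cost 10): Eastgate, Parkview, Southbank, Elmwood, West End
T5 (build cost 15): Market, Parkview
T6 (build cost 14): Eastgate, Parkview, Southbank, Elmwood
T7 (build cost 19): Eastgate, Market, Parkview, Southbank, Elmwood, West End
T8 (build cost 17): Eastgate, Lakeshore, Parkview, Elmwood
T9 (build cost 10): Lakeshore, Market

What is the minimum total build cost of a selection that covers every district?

19

T2, T4 cover every district at build cost 9 + 10 = 19.
Any cover uses at least 2 transmitter sites; among all covering selections none totals below 19.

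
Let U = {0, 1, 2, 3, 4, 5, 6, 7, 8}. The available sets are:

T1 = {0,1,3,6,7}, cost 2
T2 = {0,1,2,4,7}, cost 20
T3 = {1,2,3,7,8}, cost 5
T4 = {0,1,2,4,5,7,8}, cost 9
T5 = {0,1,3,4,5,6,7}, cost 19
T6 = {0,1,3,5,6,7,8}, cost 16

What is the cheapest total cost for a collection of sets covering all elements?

T1, T4 cover every element at cost 2 + 9 = 11.
Any cover uses at least 2 sets; among all covering selections none totals below 11.

11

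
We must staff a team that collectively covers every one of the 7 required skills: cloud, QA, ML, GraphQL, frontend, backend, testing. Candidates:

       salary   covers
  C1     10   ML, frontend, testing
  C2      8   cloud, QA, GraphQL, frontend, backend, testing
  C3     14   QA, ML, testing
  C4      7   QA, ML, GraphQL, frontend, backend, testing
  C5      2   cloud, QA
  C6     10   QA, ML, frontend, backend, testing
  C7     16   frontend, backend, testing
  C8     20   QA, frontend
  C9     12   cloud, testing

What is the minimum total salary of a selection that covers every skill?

9

C4, C5 cover every skill at salary 7 + 2 = 9.
Any cover uses at least 2 candidates; among all covering selections none totals below 9.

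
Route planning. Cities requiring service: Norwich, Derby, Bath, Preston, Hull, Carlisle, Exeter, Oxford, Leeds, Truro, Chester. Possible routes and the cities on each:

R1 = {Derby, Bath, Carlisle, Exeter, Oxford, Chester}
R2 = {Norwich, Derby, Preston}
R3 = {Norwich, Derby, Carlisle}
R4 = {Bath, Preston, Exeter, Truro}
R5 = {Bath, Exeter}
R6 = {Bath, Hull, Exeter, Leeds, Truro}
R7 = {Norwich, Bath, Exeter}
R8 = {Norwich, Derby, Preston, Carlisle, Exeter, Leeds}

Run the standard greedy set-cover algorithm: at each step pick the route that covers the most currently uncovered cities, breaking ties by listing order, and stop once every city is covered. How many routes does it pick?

3

Pick 1: R1 covers 6 new cities (Derby, Bath, Carlisle, Exeter, Oxford, Chester).
Pick 2: R6 covers 3 new cities (Hull, Leeds, Truro).
Pick 3: R2 covers 2 new cities (Norwich, Preston).
Greedy uses 3 routes.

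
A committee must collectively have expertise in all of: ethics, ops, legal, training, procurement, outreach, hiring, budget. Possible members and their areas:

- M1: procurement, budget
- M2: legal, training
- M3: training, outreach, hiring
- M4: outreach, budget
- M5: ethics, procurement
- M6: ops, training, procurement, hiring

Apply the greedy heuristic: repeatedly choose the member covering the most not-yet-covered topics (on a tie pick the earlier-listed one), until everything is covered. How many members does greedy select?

4

Pick 1: M6 covers 4 new topics (ops, training, procurement, hiring).
Pick 2: M4 covers 2 new topics (outreach, budget).
Pick 3: M2 covers 1 new topics (legal).
Pick 4: M5 covers 1 new topics (ethics).
Greedy uses 4 members.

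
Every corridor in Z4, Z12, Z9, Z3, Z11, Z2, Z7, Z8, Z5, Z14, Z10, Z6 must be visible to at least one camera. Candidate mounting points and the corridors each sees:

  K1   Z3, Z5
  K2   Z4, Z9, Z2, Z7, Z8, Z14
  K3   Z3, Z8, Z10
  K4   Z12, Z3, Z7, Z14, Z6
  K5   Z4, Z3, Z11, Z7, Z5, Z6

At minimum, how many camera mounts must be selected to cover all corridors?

K2, K3, K4, K5 together cover {Z4, Z12, Z9, Z3, Z11, Z2, Z7, Z8, Z5, Z14, Z10, Z6} — every corridor.
No 3 of the 5 camera mounts cover everything (all 10 triples fall short), so 4 is minimum.

4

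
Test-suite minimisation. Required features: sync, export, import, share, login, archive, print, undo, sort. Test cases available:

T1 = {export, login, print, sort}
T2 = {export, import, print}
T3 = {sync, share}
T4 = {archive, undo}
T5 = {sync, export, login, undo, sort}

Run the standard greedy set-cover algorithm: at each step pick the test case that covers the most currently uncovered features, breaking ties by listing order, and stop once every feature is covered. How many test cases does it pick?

4

Pick 1: T5 covers 5 new features (sync, export, login, undo, sort).
Pick 2: T2 covers 2 new features (import, print).
Pick 3: T3 covers 1 new features (share).
Pick 4: T4 covers 1 new features (archive).
Greedy uses 4 test cases.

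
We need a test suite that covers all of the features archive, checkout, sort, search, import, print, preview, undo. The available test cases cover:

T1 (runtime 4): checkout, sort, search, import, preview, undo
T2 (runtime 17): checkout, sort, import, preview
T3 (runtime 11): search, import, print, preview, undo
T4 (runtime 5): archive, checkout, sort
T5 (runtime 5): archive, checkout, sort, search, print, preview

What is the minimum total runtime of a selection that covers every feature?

T1, T5 cover every feature at runtime 4 + 5 = 9.
Any cover uses at least 2 test cases; among all covering selections none totals below 9.

9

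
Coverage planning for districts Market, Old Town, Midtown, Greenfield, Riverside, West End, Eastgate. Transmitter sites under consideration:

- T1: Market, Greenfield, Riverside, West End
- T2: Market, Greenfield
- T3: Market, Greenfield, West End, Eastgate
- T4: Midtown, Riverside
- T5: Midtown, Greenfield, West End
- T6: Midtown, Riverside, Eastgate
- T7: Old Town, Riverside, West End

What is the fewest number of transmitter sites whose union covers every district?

3

T1, T6, T7 together cover {Market, Old Town, Midtown, Greenfield, Riverside, West End, Eastgate} — every district.
No 2 of the 7 transmitter sites cover everything (all 21 pairs fall short), so 3 is minimum.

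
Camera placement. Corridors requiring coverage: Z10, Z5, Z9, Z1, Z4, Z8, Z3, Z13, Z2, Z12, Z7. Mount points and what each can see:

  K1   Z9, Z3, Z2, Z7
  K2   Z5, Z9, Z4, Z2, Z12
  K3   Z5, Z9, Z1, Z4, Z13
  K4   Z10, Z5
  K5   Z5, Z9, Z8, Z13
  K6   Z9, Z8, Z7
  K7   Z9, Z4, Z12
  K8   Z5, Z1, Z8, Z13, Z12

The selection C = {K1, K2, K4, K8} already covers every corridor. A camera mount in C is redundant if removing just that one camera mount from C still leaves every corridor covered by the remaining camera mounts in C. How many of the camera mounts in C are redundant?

0

Drop K1: Z3, Z7 uncovered — not redundant.
Drop K2: Z4 uncovered — not redundant.
Drop K4: Z10 uncovered — not redundant.
Drop K8: Z1, Z8, Z13 uncovered — not redundant.
None of the camera mounts in C is redundant.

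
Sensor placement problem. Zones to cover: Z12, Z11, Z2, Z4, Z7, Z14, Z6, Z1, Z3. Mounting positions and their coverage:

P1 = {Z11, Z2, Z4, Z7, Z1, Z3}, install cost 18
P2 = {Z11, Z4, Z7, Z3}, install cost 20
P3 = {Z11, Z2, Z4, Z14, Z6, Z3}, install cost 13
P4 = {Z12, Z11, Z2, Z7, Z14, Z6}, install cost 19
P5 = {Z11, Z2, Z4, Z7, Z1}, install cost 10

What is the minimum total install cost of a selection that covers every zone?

37

P1, P4 cover every zone at install cost 18 + 19 = 37.
Any cover uses at least 2 sensor positions; among all covering selections none totals below 37.
Greedy by coverage-per-install cost would pick P5, P3, P4 for 42 — worse than the optimum 37.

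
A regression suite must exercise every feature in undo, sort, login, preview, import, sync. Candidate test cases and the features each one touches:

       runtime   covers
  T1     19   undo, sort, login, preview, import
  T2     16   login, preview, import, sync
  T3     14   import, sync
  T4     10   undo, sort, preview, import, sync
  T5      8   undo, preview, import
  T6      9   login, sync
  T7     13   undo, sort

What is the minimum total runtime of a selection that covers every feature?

19

T4, T6 cover every feature at runtime 10 + 9 = 19.
Any cover uses at least 2 test cases; among all covering selections none totals below 19.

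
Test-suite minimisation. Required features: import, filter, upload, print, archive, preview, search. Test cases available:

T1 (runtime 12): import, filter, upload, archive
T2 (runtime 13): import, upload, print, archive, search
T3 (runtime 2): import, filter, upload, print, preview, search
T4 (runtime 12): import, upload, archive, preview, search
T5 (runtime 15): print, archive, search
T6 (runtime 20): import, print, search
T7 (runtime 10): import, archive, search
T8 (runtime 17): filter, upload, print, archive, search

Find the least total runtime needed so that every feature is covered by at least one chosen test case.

T3, T7 cover every feature at runtime 2 + 10 = 12.
Any cover uses at least 2 test cases; among all covering selections none totals below 12.

12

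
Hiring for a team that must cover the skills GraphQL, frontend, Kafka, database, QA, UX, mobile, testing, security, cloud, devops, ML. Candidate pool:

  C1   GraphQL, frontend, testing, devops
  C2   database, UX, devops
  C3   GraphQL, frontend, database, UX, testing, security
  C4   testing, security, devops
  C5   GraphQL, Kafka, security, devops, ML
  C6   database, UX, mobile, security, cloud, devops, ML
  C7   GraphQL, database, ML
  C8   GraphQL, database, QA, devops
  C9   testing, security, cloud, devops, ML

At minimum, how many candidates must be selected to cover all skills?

4

C1, C5, C6, C8 together cover {GraphQL, frontend, Kafka, database, QA, UX, mobile, testing, security, cloud, devops, ML} — every skill.
No 3 of the 9 candidates cover everything (all 84 triples fall short), so 4 is minimum.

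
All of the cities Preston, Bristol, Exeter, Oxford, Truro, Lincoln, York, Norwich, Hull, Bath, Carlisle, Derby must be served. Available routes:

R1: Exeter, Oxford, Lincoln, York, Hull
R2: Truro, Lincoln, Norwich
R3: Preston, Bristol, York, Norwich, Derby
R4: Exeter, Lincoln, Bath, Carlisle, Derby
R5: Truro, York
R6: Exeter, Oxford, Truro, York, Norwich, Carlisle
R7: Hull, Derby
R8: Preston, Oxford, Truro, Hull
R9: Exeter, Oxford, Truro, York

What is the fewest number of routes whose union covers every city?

R3, R4, R8 together cover {Preston, Bristol, Exeter, Oxford, Truro, Lincoln, York, Norwich, Hull, Bath, Carlisle, Derby} — every city.
No 2 of the 9 routes cover everything (all 36 pairs fall short), so 3 is minimum.

3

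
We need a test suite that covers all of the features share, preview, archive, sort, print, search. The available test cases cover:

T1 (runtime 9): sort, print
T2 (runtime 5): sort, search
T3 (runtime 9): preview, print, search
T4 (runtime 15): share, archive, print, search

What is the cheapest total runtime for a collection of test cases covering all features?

T2, T3, T4 cover every feature at runtime 5 + 9 + 15 = 29.
Any cover uses at least 3 test cases; among all covering selections none totals below 29.

29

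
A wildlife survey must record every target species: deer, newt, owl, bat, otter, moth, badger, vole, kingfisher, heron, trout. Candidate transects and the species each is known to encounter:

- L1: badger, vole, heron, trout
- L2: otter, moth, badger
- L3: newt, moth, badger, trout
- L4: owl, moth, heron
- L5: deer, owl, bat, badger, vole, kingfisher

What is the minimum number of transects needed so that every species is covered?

L1, L2, L3, L5 together cover {deer, newt, owl, bat, otter, moth, badger, vole, kingfisher, heron, trout} — every species.
No 3 of the 5 transects cover everything (all 10 triples fall short), so 4 is minimum.

4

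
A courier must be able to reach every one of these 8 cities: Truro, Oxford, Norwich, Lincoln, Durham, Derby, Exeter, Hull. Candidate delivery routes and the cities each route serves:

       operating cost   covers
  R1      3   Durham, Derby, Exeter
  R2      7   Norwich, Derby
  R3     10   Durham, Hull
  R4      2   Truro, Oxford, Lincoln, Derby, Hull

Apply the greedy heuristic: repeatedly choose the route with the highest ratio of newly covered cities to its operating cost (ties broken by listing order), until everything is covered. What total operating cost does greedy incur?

Pick 1: R4 adds 5 new (Truro, Oxford, Lincoln, Derby, Hull) at operating cost 2 (ratio 5/2).
Pick 2: R1 adds 2 new (Durham, Exeter) at operating cost 3 (ratio 2/3).
Pick 3: R2 adds 1 new (Norwich) at operating cost 7 (ratio 1/7).
Greedy total operating cost: 2 + 3 + 7 = 12.

12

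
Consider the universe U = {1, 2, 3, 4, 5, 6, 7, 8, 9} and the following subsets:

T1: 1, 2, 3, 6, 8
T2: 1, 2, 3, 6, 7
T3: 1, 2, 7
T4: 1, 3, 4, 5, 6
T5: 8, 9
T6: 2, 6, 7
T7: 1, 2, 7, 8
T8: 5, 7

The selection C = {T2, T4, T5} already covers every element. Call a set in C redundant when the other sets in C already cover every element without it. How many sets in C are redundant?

0

Drop T2: 2, 7 uncovered — not redundant.
Drop T4: 4, 5 uncovered — not redundant.
Drop T5: 8, 9 uncovered — not redundant.
None of the sets in C is redundant.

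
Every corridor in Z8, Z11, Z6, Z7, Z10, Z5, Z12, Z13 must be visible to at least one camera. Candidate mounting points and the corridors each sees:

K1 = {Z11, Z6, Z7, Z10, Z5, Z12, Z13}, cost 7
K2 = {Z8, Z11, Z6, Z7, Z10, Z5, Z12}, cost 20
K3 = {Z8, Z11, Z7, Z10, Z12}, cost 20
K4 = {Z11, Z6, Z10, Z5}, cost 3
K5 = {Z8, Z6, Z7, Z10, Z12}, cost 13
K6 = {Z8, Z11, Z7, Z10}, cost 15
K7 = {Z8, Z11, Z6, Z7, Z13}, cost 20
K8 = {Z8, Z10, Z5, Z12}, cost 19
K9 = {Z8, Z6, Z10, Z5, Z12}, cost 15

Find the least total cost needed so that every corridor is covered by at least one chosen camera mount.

K1, K5 cover every corridor at cost 7 + 13 = 20.
Any cover uses at least 2 camera mounts; among all covering selections none totals below 20.

20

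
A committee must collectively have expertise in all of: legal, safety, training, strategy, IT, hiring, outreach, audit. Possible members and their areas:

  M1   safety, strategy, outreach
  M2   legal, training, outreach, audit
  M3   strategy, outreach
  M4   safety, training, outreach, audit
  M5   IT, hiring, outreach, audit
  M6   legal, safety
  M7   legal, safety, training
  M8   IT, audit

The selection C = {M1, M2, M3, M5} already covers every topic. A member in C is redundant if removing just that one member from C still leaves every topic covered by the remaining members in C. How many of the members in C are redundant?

1

Drop M1: safety uncovered — not redundant.
Drop M2: legal, training uncovered — not redundant.
Drop M3: the rest still cover every topic — redundant.
Drop M5: IT, hiring uncovered — not redundant.
1 redundant: M3.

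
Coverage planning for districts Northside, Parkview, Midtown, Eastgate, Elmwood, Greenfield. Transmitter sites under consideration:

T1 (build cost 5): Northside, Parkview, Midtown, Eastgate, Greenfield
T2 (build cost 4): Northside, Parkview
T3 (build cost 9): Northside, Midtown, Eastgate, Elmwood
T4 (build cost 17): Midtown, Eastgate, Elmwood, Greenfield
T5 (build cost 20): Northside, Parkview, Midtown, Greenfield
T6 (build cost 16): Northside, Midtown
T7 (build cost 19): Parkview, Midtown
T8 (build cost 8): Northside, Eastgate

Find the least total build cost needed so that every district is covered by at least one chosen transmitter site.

14

T1, T3 cover every district at build cost 5 + 9 = 14.
Any cover uses at least 2 transmitter sites; among all covering selections none totals below 14.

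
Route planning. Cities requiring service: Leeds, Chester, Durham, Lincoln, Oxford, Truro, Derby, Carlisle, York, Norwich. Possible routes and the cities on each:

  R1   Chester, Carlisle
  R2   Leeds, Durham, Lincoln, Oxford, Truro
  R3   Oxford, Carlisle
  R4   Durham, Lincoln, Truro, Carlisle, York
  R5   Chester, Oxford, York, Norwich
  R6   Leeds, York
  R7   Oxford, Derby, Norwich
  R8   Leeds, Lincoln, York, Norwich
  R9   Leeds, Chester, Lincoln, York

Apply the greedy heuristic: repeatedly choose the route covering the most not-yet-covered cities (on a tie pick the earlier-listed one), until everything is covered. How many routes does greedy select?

Pick 1: R2 covers 5 new cities (Leeds, Durham, Lincoln, Oxford, Truro).
Pick 2: R5 covers 3 new cities (Chester, York, Norwich).
Pick 3: R1 covers 1 new cities (Carlisle).
Pick 4: R7 covers 1 new cities (Derby).
Greedy uses 4 routes. (The true minimum is 3.)

4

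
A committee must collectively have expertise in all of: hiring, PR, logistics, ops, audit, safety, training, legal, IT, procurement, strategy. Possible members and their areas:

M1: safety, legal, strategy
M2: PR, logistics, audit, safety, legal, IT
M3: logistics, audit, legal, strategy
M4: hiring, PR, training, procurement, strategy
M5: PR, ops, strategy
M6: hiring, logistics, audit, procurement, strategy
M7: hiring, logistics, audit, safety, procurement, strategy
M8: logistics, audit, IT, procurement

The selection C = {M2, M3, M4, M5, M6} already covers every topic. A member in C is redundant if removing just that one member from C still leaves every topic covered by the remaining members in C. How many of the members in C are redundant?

2

Drop M2: safety, IT uncovered — not redundant.
Drop M3: the rest still cover every topic — redundant.
Drop M4: training uncovered — not redundant.
Drop M5: ops uncovered — not redundant.
Drop M6: the rest still cover every topic — redundant.
2 redundant: M3, M6.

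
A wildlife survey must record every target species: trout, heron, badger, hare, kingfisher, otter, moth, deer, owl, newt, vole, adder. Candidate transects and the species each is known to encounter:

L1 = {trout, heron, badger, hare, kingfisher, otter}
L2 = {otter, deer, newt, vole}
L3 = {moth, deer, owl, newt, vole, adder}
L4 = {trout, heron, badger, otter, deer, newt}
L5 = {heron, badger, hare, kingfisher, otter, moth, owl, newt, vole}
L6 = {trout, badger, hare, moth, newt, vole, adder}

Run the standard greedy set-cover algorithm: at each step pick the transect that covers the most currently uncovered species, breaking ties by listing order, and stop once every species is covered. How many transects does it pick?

3

Pick 1: L5 covers 9 new species (heron, badger, hare, kingfisher, otter, moth, owl, newt, vole).
Pick 2: L3 covers 2 new species (deer, adder).
Pick 3: L1 covers 1 new species (trout).
Greedy uses 3 transects. (The true minimum is 2.)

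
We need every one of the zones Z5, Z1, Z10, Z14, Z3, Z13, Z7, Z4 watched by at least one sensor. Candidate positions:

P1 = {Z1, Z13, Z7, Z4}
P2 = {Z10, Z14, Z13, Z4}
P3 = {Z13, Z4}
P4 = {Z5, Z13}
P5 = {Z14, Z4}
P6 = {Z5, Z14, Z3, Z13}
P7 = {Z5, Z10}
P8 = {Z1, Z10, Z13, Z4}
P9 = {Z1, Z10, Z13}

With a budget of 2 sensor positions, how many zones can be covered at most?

Choosing P1, P6 covers {Z5, Z1, Z14, Z3, Z13, Z7, Z4} — 7 zones.
No choice of 2 sensor positions does better; here Z10 is left uncovered.

7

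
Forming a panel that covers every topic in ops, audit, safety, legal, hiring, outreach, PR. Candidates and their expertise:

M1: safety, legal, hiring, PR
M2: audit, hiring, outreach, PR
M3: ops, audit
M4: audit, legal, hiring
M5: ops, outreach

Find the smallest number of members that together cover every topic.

3

M1, M2, M3 together cover {ops, audit, safety, legal, hiring, outreach, PR} — every topic.
No 2 of the 5 members cover everything (all 10 pairs fall short), so 3 is minimum.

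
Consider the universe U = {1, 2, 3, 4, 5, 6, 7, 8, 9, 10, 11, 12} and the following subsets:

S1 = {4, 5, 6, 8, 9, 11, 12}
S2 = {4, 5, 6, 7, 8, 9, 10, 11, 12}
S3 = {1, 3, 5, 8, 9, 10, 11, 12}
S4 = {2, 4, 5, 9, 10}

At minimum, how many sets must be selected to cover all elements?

3

S2, S3, S4 together cover {1, 2, 3, 4, 5, 6, 7, 8, 9, 10, 11, 12} — every element.
No 2 of the 4 sets cover everything (all 6 pairs fall short), so 3 is minimum.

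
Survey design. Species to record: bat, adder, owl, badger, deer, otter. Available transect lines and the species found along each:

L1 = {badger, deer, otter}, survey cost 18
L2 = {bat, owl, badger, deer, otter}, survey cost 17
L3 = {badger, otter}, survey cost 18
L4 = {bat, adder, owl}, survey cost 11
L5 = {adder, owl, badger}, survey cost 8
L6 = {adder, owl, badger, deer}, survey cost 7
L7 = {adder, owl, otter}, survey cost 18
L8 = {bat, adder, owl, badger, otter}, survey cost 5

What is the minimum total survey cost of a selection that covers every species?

L6, L8 cover every species at survey cost 7 + 5 = 12.
Any cover uses at least 2 transects; among all covering selections none totals below 12.

12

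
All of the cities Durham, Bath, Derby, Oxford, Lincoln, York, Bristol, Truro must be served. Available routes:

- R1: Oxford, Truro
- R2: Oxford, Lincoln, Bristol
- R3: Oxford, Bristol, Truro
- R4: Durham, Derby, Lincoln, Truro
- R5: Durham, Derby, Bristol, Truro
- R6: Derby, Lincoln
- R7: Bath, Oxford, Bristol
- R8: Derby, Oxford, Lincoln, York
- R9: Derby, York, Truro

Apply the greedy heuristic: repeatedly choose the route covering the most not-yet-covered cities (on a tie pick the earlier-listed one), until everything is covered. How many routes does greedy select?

3

Pick 1: R4 covers 4 new cities (Durham, Derby, Lincoln, Truro).
Pick 2: R7 covers 3 new cities (Bath, Oxford, Bristol).
Pick 3: R8 covers 1 new cities (York).
Greedy uses 3 routes.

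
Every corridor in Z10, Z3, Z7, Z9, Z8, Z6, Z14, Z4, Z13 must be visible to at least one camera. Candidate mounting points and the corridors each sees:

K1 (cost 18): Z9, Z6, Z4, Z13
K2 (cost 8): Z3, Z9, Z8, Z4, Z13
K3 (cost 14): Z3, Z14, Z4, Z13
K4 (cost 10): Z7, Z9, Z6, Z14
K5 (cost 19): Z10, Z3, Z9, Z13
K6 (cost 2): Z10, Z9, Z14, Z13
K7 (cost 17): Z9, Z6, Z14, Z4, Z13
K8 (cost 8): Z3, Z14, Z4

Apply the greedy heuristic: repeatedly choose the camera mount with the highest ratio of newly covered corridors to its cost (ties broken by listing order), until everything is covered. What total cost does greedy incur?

20

Pick 1: K6 adds 4 new (Z10, Z9, Z14, Z13) at cost 2 (ratio 4/2).
Pick 2: K2 adds 3 new (Z3, Z8, Z4) at cost 8 (ratio 3/8).
Pick 3: K4 adds 2 new (Z7, Z6) at cost 10 (ratio 2/10).
Greedy total cost: 2 + 8 + 10 = 20.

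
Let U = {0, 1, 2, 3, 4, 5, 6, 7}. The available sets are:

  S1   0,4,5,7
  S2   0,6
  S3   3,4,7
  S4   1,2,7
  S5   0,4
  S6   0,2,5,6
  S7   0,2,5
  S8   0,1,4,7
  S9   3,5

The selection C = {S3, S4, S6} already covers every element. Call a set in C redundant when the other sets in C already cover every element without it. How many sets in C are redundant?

Drop S3: 3, 4 uncovered — not redundant.
Drop S4: 1 uncovered — not redundant.
Drop S6: 0, 5, 6 uncovered — not redundant.
None of the sets in C is redundant.

0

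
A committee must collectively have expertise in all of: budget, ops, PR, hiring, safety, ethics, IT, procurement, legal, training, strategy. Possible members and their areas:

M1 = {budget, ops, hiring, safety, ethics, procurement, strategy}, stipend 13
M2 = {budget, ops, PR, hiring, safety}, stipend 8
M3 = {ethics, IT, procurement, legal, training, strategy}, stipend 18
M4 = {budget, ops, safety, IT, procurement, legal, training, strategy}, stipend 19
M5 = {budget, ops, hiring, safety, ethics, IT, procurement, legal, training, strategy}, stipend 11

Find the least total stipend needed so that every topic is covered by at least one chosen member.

M2, M5 cover every topic at stipend 8 + 11 = 19.
Any cover uses at least 2 members; among all covering selections none totals below 19.

19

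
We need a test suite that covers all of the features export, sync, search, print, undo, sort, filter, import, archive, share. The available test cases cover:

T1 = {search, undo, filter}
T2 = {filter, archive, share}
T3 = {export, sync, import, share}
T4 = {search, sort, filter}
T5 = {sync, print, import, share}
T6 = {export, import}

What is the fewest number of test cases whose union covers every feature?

T1, T2, T3, T4, T5 together cover {export, sync, search, print, undo, sort, filter, import, archive, share} — every feature.
No 4 of the 6 test cases cover everything (all 15 size-4 selections fall short), so 5 is minimum.

5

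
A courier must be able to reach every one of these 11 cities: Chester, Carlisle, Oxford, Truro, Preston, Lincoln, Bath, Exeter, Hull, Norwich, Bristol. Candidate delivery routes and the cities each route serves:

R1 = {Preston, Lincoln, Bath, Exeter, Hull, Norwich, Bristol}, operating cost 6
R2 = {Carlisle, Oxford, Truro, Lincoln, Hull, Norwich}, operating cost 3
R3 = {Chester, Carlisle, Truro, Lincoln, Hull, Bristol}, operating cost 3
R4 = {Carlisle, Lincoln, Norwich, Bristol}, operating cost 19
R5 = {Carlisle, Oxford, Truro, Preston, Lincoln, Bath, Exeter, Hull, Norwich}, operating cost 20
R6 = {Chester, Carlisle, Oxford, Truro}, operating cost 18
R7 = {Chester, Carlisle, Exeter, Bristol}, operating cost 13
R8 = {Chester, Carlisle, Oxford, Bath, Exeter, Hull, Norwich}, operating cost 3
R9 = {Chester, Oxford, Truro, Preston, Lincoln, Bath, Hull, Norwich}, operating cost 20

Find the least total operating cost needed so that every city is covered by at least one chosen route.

R1, R2, R3 cover every city at operating cost 6 + 3 + 3 = 12.
Any cover uses at least 2 routes; among all covering selections none totals below 12.

12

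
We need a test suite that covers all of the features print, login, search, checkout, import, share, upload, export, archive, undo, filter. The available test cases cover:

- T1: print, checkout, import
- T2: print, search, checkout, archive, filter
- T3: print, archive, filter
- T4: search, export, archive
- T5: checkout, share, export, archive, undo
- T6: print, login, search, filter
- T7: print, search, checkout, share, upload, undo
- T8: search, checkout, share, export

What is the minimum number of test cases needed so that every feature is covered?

T1, T4, T6, T7 together cover {print, login, search, checkout, import, share, upload, export, archive, undo, filter} — every feature.
No 3 of the 8 test cases cover everything (all 56 triples fall short), so 4 is minimum.

4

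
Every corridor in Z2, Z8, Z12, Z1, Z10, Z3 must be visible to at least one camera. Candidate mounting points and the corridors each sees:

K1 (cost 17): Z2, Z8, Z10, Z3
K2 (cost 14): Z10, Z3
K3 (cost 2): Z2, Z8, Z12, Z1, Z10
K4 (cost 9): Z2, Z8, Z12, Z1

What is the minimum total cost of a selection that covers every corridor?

16

K2, K3 cover every corridor at cost 14 + 2 = 16.
Any cover uses at least 2 camera mounts; among all covering selections none totals below 16.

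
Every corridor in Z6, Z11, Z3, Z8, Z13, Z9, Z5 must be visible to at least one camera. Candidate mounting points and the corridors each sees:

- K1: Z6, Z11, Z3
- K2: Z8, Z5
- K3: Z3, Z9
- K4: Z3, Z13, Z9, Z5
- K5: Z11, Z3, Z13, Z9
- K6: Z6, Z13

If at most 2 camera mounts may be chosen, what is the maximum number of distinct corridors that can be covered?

6

Choosing K1, K4 covers {Z6, Z11, Z3, Z13, Z9, Z5} — 6 corridors.
No choice of 2 camera mounts does better; here Z8 is left uncovered.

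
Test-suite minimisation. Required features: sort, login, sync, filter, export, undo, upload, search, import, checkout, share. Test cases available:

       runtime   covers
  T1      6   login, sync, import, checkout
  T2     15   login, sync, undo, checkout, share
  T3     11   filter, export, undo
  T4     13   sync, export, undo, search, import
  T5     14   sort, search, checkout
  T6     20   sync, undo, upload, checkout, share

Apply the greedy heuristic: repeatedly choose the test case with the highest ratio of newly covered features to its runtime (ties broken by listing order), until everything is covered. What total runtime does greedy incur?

Pick 1: T1 adds 4 new (login, sync, import, checkout) at runtime 6 (ratio 4/6).
Pick 2: T3 adds 3 new (filter, export, undo) at runtime 11 (ratio 3/11).
Pick 3: T5 adds 2 new (sort, search) at runtime 14 (ratio 2/14).
Pick 4: T6 adds 2 new (upload, share) at runtime 20 (ratio 2/20).
Greedy total runtime: 6 + 11 + 14 + 20 = 51.

51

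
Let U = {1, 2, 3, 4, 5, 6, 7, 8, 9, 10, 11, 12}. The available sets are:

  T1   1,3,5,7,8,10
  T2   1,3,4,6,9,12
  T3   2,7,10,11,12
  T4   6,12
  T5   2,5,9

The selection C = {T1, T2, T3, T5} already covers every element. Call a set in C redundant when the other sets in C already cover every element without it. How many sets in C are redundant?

Drop T1: 8 uncovered — not redundant.
Drop T2: 4, 6 uncovered — not redundant.
Drop T3: 11 uncovered — not redundant.
Drop T5: the rest still cover every element — redundant.
1 redundant: T5.

1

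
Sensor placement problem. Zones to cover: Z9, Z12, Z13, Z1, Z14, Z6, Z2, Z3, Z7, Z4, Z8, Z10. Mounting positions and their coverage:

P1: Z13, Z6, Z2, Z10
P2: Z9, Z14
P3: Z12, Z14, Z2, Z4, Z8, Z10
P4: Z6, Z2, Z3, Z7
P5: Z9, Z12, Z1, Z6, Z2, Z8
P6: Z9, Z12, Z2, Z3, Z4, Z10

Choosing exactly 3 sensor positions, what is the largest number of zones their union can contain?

Choosing P3, P4, P5 covers {Z9, Z12, Z1, Z14, Z6, Z2, Z3, Z7, Z4, Z8, Z10} — 11 zones.
No choice of 3 sensor positions does better; here Z13 is left uncovered.

11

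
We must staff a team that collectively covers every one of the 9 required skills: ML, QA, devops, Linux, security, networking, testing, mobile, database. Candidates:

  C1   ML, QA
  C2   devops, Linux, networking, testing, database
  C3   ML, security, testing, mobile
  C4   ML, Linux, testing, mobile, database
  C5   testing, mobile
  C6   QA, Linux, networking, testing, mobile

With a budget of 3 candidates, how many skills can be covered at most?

9

Choosing C1, C2, C3 covers {ML, QA, devops, Linux, security, networking, testing, mobile, database} — 9 skills.
That is all 9 skills.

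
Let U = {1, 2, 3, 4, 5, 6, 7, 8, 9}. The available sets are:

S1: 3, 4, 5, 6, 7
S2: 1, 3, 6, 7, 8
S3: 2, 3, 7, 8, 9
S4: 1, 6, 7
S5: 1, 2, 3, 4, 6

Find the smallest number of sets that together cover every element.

S1, S2, S3 together cover {1, 2, 3, 4, 5, 6, 7, 8, 9} — every element.
No 2 of the 5 sets cover everything (all 10 pairs fall short), so 3 is minimum.

3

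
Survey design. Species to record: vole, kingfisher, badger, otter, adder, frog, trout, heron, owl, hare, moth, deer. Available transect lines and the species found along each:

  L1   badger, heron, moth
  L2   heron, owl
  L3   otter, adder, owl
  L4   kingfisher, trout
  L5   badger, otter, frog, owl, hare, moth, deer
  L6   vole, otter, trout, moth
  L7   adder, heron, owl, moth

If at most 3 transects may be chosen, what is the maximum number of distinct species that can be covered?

Choosing L4, L5, L7 covers {kingfisher, badger, otter, adder, frog, trout, heron, owl, hare, moth, deer} — 11 species.
No choice of 3 transects does better; here vole is left uncovered.

11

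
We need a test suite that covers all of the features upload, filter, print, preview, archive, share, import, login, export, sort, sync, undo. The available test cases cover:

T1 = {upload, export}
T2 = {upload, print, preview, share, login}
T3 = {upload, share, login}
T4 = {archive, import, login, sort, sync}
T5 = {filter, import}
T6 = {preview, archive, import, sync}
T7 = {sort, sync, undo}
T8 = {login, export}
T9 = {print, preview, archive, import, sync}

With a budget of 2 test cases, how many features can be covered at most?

9

Choosing T2, T4 covers {upload, print, preview, archive, share, import, login, sort, sync} — 9 features.
No choice of 2 test cases does better; here filter, export, undo are left uncovered.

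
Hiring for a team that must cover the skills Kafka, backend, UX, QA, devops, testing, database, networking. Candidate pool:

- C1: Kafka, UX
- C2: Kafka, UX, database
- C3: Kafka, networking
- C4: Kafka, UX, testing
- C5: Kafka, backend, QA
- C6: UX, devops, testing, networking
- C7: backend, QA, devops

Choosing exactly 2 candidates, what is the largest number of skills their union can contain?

7

Choosing C5, C6 covers {Kafka, backend, UX, QA, devops, testing, networking} — 7 skills.
No choice of 2 candidates does better; here database is left uncovered.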